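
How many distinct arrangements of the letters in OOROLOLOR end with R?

With the last slot taken by R, it remains to arrange the other 8 letters (OOOLOLOR).
Those 8 letters have L appearing twice and O appearing 5 times, giving (8)!/(5!·2!) = 168.

168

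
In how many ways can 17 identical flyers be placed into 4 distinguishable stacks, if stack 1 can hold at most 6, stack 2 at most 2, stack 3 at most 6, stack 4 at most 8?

By stars and bars, unrestricted non-negative solutions to x_1+…+x_4 = 17 number C(17+3,3) = 1140.
Subtract solutions that violate a single cap (substitute x_i' = x_i − (cap_i+1)): x_1 ≥ 7 gives C(13,3) = 286; x_2 ≥ 3 gives C(17,3) = 680; x_3 ≥ 7 gives C(13,3) = 286; x_4 ≥ 9 gives C(11,3) = 165. Together 1417.
Add back pairs where two caps are both exceeded: 120 + 20 + 4 + 120 + 56 + 4 = 324.
Subtract triples: 1 + 0 + 0 + 0 = 1.
By inclusion–exclusion the count is 1140 − 1417 + 324 − 1 = 46.

46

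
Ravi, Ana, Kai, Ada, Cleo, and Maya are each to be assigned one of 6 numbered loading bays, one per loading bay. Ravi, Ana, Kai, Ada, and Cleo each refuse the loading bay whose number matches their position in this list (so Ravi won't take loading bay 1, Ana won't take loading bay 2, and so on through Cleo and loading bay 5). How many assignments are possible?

309

Let Aᵢ (for 1 ≤ i ≤ 5) be the placements that put person i in their forbidden loading bay. Any j of these fix j positions, leaving (6−j)! ways to fill the rest, and there are C(5,j) ways to pick which j.
By inclusion–exclusion, the number of valid placements is Σ_{j=0}^{5} (−1)^j C(5,j)·(6−j)!.
Computing: 720 − 600 + 240 − 60 + 10 − 1 = 309.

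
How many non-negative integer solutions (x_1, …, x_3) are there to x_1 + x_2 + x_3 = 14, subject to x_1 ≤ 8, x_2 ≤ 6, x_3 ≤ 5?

21

By stars and bars, unrestricted non-negative solutions to x_1+…+x_3 = 14 number C(14+2,2) = 120.
Subtract solutions that violate a single cap (substitute x_i' = x_i − (cap_i+1)): x_1 ≥ 9 gives C(7,2) = 21; x_2 ≥ 7 gives C(9,2) = 36; x_3 ≥ 6 gives C(10,2) = 45. Together 102.
Add back pairs where two caps are both exceeded: 0 + 0 + 3 = 3.
By inclusion–exclusion the count is 120 − 102 + 3 = 21.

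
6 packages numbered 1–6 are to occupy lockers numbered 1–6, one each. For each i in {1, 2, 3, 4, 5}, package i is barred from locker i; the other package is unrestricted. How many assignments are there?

Let Aᵢ (for 1 ≤ i ≤ 5) be the placements that put package i in its forbidden locker. Any j of these fix j positions, leaving (6−j)! ways to fill the rest, and there are C(5,j) ways to pick which j.
By inclusion–exclusion, the number of valid placements is Σ_{j=0}^{5} (−1)^j C(5,j)·(6−j)!.
Computing: 720 − 600 + 240 − 60 + 10 − 1 = 309.

309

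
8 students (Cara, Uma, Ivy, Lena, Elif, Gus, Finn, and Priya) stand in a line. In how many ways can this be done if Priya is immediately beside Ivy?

Glue Priya and Ivy into one block (2 internal orders), leaving 7 units to arrange in a row.
That gives 2 × 7! = 2 × 5040 = 10080.

10080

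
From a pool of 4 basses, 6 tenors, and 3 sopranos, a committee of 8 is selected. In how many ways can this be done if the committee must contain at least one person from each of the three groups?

With no constraint there are C(13,8) = 1287 possible selections.
Selections missing a whole group: no basses → C(9,8) = 9; no tenors → C(7,8) = 0; no sopranos → C(10,8) = 45.
Add back selections omitting two groups (i.e. drawn from a single group): C(4,8) + C(6,8) + C(3,8) = 0.
By inclusion–exclusion: 1287 − 54 + 0 = 1233.

1233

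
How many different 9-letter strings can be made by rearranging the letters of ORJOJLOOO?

Letter multiplicities in ORJOJLOOO: J×2, L×1, O×5, R×1.
The number of distinct arrangements is 9!/(5!·2!) = 362880/240 = 1512.

1512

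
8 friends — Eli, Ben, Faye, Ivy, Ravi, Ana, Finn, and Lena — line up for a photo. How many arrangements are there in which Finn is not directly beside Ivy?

30240

There are 8! = 40320 arrangements in all. If Finn and Ivy are adjacent, merging them into one block gives 2·(7)! = 10080 arrangements.
Complementary counting: 40320 − 10080 = 30240.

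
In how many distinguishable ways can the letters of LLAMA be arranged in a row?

The 5 letters of LLAMA have repeats: A appearing twice and L appearing twice.
The number of distinct arrangements is 5!/(2!·2!) = 120/4 = 30.

30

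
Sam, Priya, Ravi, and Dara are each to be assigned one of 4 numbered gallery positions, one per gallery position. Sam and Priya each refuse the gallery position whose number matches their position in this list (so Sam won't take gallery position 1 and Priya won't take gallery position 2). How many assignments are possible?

Let Aᵢ (for i ∈ {1, 2}) be the placements that put person i in their forbidden gallery position. Any j of these fix j positions, leaving (4−j)! ways to fill the rest, and there are C(2,j) ways to pick which j.
By inclusion–exclusion, the number of valid placements is Σ_{j=0}^{2} (−1)^j C(2,j)·(4−j)!.
Computing: 24 − 12 + 2 = 14.

14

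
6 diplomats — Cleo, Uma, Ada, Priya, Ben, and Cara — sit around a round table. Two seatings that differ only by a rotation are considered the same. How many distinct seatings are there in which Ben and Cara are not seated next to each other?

72

Without the restriction there are (5)! = 120 seatings.
Seatings with Ben beside Cara: treat them as a block with 2 internal orders, giving 2 × (4)! = 48.
Subtracting, 120 − 48 = 72.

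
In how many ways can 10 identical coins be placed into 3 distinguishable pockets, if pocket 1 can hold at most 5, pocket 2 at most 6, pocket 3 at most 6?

Without the upper bounds there are C(12,2) = 66 ways to split 10 among 3 pockets.
Subtract solutions that violate a single cap (substitute x_i' = x_i − (cap_i+1)): x_1 ≥ 6 gives C(6,2) = 15; x_2 ≥ 7 gives C(5,2) = 10; x_3 ≥ 7 gives C(5,2) = 10. Together 35.
No two caps can be exceeded simultaneously, so the pair terms are all 0.
By inclusion–exclusion the count is 66 − 35 + 0 = 31.

31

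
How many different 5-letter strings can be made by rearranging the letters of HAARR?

The 5 letters of HAARR have repeats: A appearing twice and R appearing twice.
The number of distinct arrangements is 5!/(2!·2!) = 120/4 = 30.

30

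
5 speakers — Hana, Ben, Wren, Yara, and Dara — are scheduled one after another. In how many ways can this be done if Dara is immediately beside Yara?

Place the 3 others and the Dara-Yara pair as 4 objects in a line; the pair has 2 internal arrangements.
That gives 2 × 4! = 2 × 24 = 48.

48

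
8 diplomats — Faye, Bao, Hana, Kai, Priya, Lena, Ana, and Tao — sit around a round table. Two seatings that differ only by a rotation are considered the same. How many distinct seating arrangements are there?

5040

Seat Faye anywhere (absorbing the rotational symmetry), then permute the other 7: (7)! = 5040.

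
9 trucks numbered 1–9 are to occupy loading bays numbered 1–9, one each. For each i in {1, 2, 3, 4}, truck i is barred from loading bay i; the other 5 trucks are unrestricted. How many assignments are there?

229080

Let Aᵢ (for 1 ≤ i ≤ 4) be the placements that put truck i in its forbidden loading bay. Any j of these fix j positions, leaving (9−j)! ways to fill the rest, and there are C(4,j) ways to pick which j.
By inclusion–exclusion, the number of valid placements is Σ_{j=0}^{4} (−1)^j C(4,j)·(9−j)!.
Computing: 362880 − 161280 + 30240 − 2880 + 120 = 229080.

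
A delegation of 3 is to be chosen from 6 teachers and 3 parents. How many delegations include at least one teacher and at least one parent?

63

Unrestricted: C(9,3) = 84 ways to pick any 3 of the 9.
Selections missing a whole group: no teachers → C(3,3) = 1; no parents → C(6,3) = 20.
Both groups omitted at once is impossible, so 84 − 21 = 63.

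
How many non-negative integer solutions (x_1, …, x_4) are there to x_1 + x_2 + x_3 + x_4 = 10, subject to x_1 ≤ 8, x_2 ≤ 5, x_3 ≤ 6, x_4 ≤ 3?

144

By stars and bars, unrestricted non-negative solutions to x_1+…+x_4 = 10 number C(10+3,3) = 286.
Subtract solutions that violate a single cap (substitute x_i' = x_i − (cap_i+1)): x_1 ≥ 9 gives C(4,3) = 4; x_2 ≥ 6 gives C(7,3) = 35; x_3 ≥ 7 gives C(6,3) = 20; x_4 ≥ 4 gives C(9,3) = 84. Together 143.
Add back pairs where two caps are both exceeded: 0 + 0 + 0 + 0 + 1 + 0 = 1.
By inclusion–exclusion the count is 286 − 143 + 1 = 144.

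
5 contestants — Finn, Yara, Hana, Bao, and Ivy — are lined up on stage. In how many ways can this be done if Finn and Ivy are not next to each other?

72

There are 5! = 120 arrangements in all. If Finn and Ivy are adjacent, merging them into one block gives 2·(4)! = 48 arrangements.
So 120 − 48 = 72 arrangements keep them apart.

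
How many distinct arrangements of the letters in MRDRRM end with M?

20

With the last slot taken by M, it remains to arrange the other 5 letters (RDRRM).
Those 5 letters have R appearing 3 times, giving (5)!/(3!) = 20.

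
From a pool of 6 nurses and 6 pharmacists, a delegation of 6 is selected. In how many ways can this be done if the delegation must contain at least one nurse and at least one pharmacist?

922

Total 6-person selections from all 12: C(12,6) = 924.
Subtract selections that omit an entire group: no nurses → C(6,6) = 1; no pharmacists → C(6,6) = 1.
Both groups omitted at once is impossible, so 924 − 2 = 922.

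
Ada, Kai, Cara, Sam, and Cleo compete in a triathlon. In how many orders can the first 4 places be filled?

120

There are 5 choices for 1st place, 4 for 2nd, and so on down to 2 for position 4.
That gives 5 × 4 × 3 × 2 = 120.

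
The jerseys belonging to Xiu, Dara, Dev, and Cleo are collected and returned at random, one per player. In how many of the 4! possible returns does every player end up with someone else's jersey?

Count assignments avoiding every fixed point. For any j of the 4 players fixed to their old jersey, the other 4−j can be arranged in (4−j)! ways.
By inclusion–exclusion this is Σ_{j=0}^{4} (−1)^j C(4,j)·(4−j)!.
Computing: 24 − 24 + 12 − 4 + 1 = 9.

9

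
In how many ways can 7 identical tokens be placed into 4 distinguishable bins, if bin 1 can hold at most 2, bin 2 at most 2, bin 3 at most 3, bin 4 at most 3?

18

Without the upper bounds there are C(10,3) = 120 ways to split 7 among 4 bins.
Subtract solutions that violate a single cap (substitute x_i' = x_i − (cap_i+1)): x_1 ≥ 3 gives C(7,3) = 35; x_2 ≥ 3 gives C(7,3) = 35; x_3 ≥ 4 gives C(6,3) = 20; x_4 ≥ 4 gives C(6,3) = 20. Together 110.
Add back pairs where two caps are both exceeded: 4 + 1 + 1 + 1 + 1 + 0 = 8.
By inclusion–exclusion the count is 120 − 110 + 8 = 18.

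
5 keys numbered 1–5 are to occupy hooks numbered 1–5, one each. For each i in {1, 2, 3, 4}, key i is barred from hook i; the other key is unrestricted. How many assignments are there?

53

Let Aᵢ (for 1 ≤ i ≤ 4) be the placements that put key i in its forbidden hook. Any j of these fix j positions, leaving (5−j)! ways to fill the rest, and there are C(4,j) ways to pick which j.
By inclusion–exclusion, the number of valid placements is Σ_{j=0}^{4} (−1)^j C(4,j)·(5−j)!.
Computing: 120 − 96 + 36 − 8 + 1 = 53.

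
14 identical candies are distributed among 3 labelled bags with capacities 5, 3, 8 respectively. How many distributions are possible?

By stars and bars, unrestricted non-negative solutions to x_1+…+x_3 = 14 number C(14+2,2) = 120.
Subtract solutions that violate a single cap (substitute x_i' = x_i − (cap_i+1)): x_1 ≥ 6 gives C(10,2) = 45; x_2 ≥ 4 gives C(12,2) = 66; x_3 ≥ 9 gives C(7,2) = 21. Together 132.
Add back pairs where two caps are both exceeded: 15 + 0 + 3 = 18.
By inclusion–exclusion the count is 120 − 132 + 18 = 6.

6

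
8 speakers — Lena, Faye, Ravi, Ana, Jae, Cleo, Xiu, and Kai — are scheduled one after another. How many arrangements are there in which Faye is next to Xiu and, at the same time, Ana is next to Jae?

2880

Treat {Faye,Xiu} as one block (2 orders) and {Ana,Jae} as another (2 orders).
That leaves 6 units to arrange: 2 × 2 × 6! = 4 × 720 = 2880.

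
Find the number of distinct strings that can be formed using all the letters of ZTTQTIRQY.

ZTTQTIRQY has 9 letters with Q appearing twice and T appearing 3 times.
So there are 9! / (3!·2!) = 30240 distinguishable arrangements.

30240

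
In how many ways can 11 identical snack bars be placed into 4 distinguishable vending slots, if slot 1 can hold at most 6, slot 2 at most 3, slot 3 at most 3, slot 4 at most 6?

78

Ignoring the caps, the number of non-negative solutions to x_1+…+x_4 = 11 is C(14,3) = 364.
Subtract solutions that violate a single cap (substitute x_i' = x_i − (cap_i+1)): x_1 ≥ 7 gives C(7,3) = 35; x_2 ≥ 4 gives C(10,3) = 120; x_3 ≥ 4 gives C(10,3) = 120; x_4 ≥ 7 gives C(7,3) = 35. Together 310.
Add back pairs where two caps are both exceeded: 1 + 1 + 0 + 20 + 1 + 1 = 24.
By inclusion–exclusion the count is 364 − 310 + 24 = 78.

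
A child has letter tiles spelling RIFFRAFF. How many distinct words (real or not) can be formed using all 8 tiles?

The 8 letters of RIFFRAFF have repeats: F appearing 4 times and R appearing twice.
So there are 8! / (4!·2!) = 840 distinguishable arrangements.

840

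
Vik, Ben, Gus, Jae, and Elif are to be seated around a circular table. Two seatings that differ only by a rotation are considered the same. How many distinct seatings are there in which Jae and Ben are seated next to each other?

12

Glue Jae and Ben into a block (2 internal orders). Seating 4 units around a circle gives (3)! arrangements.
So 2 × (3)! = 2 × 6 = 12.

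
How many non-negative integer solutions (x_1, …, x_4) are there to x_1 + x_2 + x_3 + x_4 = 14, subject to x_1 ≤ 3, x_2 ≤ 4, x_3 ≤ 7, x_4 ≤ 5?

By stars and bars, unrestricted non-negative solutions to x_1+…+x_4 = 14 number C(14+3,3) = 680.
Subtract solutions that violate a single cap (substitute x_i' = x_i − (cap_i+1)): x_1 ≥ 4 gives C(13,3) = 286; x_2 ≥ 5 gives C(12,3) = 220; x_3 ≥ 8 gives C(9,3) = 84; x_4 ≥ 6 gives C(11,3) = 165. Together 755.
Add back pairs where two caps are both exceeded: 56 + 10 + 35 + 4 + 20 + 1 = 126.
By inclusion–exclusion the count is 680 − 755 + 126 = 51.

51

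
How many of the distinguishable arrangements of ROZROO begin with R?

20

With the first slot taken by R, it remains to arrange the other 5 letters (OZROO).
Those 5 letters have O appearing 3 times, giving (5)!/(3!) = 20.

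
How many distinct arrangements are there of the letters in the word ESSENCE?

Letter multiplicities in ESSENCE: C×1, E×3, N×1, S×2.
Dividing 7! = 5040 by 3!·2! = 12 for the repeated letters gives 420.

420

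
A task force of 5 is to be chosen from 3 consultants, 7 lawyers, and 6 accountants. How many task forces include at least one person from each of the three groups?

2730

Unrestricted: C(16,5) = 4368 ways to pick any 5 of the 16.
Subtract selections that omit an entire group: no consultants → C(13,5) = 1287; no lawyers → C(9,5) = 126; no accountants → C(10,5) = 252.
Add back selections omitting two groups (i.e. drawn from a single group): C(3,5) + C(7,5) + C(6,5) = 27.
By inclusion–exclusion: 4368 − 1665 + 27 = 2730.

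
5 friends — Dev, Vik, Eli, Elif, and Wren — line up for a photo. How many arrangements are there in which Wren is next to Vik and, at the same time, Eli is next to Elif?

24

Treat {Wren,Vik} as one block (2 orders) and {Eli,Elif} as another (2 orders).
That leaves 3 units to arrange: 2 × 2 × 3! = 4 × 6 = 24.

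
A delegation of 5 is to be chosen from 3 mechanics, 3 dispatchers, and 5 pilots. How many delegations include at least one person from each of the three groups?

345

With no constraint there are C(11,5) = 462 possible selections.
Selections missing a whole group: no mechanics → C(8,5) = 56; no dispatchers → C(8,5) = 56; no pilots → C(6,5) = 6.
Add back selections omitting two groups (i.e. drawn from a single group): C(3,5) + C(3,5) + C(5,5) = 1.
By inclusion–exclusion: 462 − 118 + 1 = 345.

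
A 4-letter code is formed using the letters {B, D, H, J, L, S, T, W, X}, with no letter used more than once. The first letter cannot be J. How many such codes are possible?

2688

The first letter has 9−1 = 8 choices (anything except J).
The remaining 3 letters are filled from the other 8 symbols without repetition: 8 × 7 × 6 = 336.
Total: 8 × 336 = 2688.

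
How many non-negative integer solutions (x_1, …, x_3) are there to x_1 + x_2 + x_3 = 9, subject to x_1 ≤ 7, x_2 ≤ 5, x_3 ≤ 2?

15

Without the upper bounds there are C(11,2) = 55 ways to split 9 among 3 variables.
Subtract solutions that violate a single cap (substitute x_i' = x_i − (cap_i+1)): x_1 ≥ 8 gives C(3,2) = 3; x_2 ≥ 6 gives C(5,2) = 10; x_3 ≥ 3 gives C(8,2) = 28. Together 41.
Add back pairs where two caps are both exceeded: 0 + 0 + 1 = 1.
By inclusion–exclusion the count is 55 − 41 + 1 = 15.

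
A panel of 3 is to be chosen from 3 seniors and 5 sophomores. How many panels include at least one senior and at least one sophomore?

45

Total 3-person selections from all 8: C(8,3) = 56.
Subtract selections that omit an entire group: no seniors → C(5,3) = 10; no sophomores → C(3,3) = 1.
Both groups omitted at once is impossible, so 56 − 11 = 45.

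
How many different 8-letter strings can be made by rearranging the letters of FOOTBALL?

10080

Letter multiplicities in FOOTBALL: A×1, B×1, F×1, L×2, O×2, T×1.
The number of distinct arrangements is 8!/(2!·2!) = 40320/4 = 10080.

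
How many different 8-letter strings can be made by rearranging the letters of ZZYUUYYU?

ZZYUUYYU has 8 letters with U appearing 3 times, Y appearing 3 times, and Z appearing twice.
Dividing 8! = 40320 by 3!·3!·2! = 72 for the repeated letters gives 560.

560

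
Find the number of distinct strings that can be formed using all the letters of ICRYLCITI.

30240

The 9 letters of ICRYLCITI have repeats: C appearing twice and I appearing 3 times.
The number of distinct arrangements is 9!/(3!·2!) = 362880/12 = 30240.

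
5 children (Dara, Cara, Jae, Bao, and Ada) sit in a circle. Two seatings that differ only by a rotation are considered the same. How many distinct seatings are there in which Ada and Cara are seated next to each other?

Glue Ada and Cara into a block (2 internal orders). Seating 4 units around a circle gives (3)! arrangements.
So 2 × (3)! = 2 × 6 = 12.

12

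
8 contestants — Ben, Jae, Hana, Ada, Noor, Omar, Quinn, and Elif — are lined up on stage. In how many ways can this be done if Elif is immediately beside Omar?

10080

Glue Elif and Omar into one block (2 internal orders), leaving 7 units to arrange in a row.
That gives 2 × 7! = 2 × 5040 = 10080.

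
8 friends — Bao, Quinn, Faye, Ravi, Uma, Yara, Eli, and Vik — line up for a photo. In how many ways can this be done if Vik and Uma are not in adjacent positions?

30240

Of the 8! = 40320 arrangements, those with Vik and Uma adjacent number 2 × 7! = 10080 (treat the pair as a block with 2 internal orders).
So 40320 − 10080 = 30240 arrangements keep them apart.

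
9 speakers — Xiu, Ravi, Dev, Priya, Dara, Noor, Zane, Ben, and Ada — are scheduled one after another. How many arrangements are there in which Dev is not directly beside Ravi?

Of the 9! = 362880 arrangements, those with Dev and Ravi adjacent number 2 × 8! = 80640 (treat the pair as a block with 2 internal orders).
So 362880 − 80640 = 282240 arrangements keep them apart.

282240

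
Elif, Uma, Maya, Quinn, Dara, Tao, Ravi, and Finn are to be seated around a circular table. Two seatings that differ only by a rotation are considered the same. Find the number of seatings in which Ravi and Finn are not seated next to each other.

3600

All circular seatings of 8 people number (7)! = 5040.
Those with Ravi next to Finn: fuse the pair into one unit and seat 7 units around a circle — 2·(6)! = 1440.
Subtracting, 5040 − 1440 = 3600.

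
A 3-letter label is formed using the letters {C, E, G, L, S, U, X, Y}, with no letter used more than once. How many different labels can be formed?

With no repetition, fill the 3 letters in order: 8 choices, then 7, down to 6.
8 × 7 × 6 = 336.

336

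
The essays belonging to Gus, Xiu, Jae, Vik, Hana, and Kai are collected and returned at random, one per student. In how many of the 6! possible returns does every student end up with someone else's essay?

Count assignments avoiding every fixed point. For any j of the 6 students fixed to their own essay, the other 6−j can be arranged in (6−j)! ways.
By inclusion–exclusion this is Σ_{j=0}^{6} (−1)^j C(6,j)·(6−j)!.
Computing: 720 − 720 + 360 − 120 + 30 − 6 + 1 = 265.

265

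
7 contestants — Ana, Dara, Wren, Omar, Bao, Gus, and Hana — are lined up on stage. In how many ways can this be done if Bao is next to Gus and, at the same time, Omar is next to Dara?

Treat {Bao,Gus} as one block (2 orders) and {Omar,Dara} as another (2 orders).
That leaves 5 units to arrange: 2 × 2 × 5! = 4 × 120 = 480.

480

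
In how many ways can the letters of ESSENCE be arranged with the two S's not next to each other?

Total arrangements of ESSENCE: 7!/(3!·2!) = 420.
Arrangements with the S's together: treat SS as one letter, giving (6)!/(3!) = 120.
Subtracting, 420 − 120 = 300 arrangements keep the S's apart.

300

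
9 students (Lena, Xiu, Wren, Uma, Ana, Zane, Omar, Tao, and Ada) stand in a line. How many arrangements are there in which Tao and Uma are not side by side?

There are 9! = 362880 arrangements in all. If Tao and Uma are adjacent, merging them into one block gives 2·(8)! = 80640 arrangements.
So 362880 − 80640 = 282240 arrangements keep them apart.

282240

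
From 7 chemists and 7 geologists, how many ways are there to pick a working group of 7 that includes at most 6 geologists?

Split by how many geologists are chosen (0 through 6).
Sum: C(7,0)·C(7,7) + C(7,1)·C(7,6) + C(7,2)·C(7,5) + C(7,3)·C(7,4) + C(7,4)·C(7,3) + C(7,5)·C(7,2) + C(7,6)·C(7,1) = 1 + 49 + 441 + 1225 + 1225 + 441 + 49 = 3431.

3431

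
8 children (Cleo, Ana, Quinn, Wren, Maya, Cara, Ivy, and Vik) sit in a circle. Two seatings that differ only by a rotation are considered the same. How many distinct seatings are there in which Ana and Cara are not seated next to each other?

3600

All circular seatings of 8 people number (7)! = 5040.
Seatings with Ana beside Cara: treat them as a block with 2 internal orders, giving 2 × (6)! = 1440.
Subtracting, 5040 − 1440 = 3600.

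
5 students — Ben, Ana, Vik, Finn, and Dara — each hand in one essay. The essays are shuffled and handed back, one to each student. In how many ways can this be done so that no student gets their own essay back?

Let Aᵢ be the assignments in which student i gets their own essay. We want the size of the complement of A₁∪…∪A_5.
By inclusion–exclusion this is Σ_{j=0}^{5} (−1)^j C(5,j)·(5−j)!.
Computing: 120 − 120 + 60 − 20 + 5 − 1 = 44.

44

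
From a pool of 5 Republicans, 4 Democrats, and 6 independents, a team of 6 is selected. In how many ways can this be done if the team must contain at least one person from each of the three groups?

With no constraint there are C(15,6) = 5005 possible selections.
Subtract selections that omit an entire group: no Republicans → C(10,6) = 210; no Democrats → C(11,6) = 462; no independents → C(9,6) = 84.
Add back selections omitting two groups (i.e. drawn from a single group): C(5,6) + C(4,6) + C(6,6) = 1.
By inclusion–exclusion: 5005 − 756 + 1 = 4250.

4250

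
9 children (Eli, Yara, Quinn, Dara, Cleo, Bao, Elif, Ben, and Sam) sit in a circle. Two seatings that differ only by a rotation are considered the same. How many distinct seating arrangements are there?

40320

Around a circle, 9 distinct people have 9!/9 = (8)! = 40320 rotationally distinct seatings.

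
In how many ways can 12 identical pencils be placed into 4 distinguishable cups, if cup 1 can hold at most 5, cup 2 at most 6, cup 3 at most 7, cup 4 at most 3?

Without the upper bounds there are C(15,3) = 455 ways to split 12 among 4 cups.
Subtract solutions that violate a single cap (substitute x_i' = x_i − (cap_i+1)): x_1 ≥ 6 gives C(9,3) = 84; x_2 ≥ 7 gives C(8,3) = 56; x_3 ≥ 8 gives C(7,3) = 35; x_4 ≥ 4 gives C(11,3) = 165. Together 340.
Add back pairs where two caps are both exceeded: 0 + 0 + 10 + 0 + 4 + 1 = 15.
By inclusion–exclusion the count is 455 − 340 + 15 = 130.

130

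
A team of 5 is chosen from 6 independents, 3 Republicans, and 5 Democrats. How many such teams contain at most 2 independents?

1316

Split by how many independents are chosen (0 through 2).
Sum: C(6,0)·C(8,5) + C(6,1)·C(8,4) + C(6,2)·C(8,3) = 56 + 420 + 840 = 1316.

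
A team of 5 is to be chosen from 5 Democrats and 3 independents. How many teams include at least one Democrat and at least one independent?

55

Total 5-person selections from all 8: C(8,5) = 56.
Selections missing a whole group: no Democrats → C(3,5) = 0; no independents → C(5,5) = 1.
Both groups omitted at once is impossible, so 56 − 1 = 55.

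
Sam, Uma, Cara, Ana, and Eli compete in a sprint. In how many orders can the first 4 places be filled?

There are 5 choices for 1st place, 4 for 2nd, and so on down to 2 for position 4.
That gives 5 × 4 × 3 × 2 = 120.

120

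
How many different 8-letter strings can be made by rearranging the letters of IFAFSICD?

IFAFSICD has 8 letters with F appearing twice and I appearing twice.
So there are 8! / (2!·2!) = 10080 distinguishable arrangements.

10080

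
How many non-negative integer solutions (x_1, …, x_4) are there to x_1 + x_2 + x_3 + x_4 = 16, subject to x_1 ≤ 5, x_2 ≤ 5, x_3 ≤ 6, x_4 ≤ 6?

By stars and bars, unrestricted non-negative solutions to x_1+…+x_4 = 16 number C(16+3,3) = 969.
Subtract solutions that violate a single cap (substitute x_i' = x_i − (cap_i+1)): x_1 ≥ 6 gives C(13,3) = 286; x_2 ≥ 6 gives C(13,3) = 286; x_3 ≥ 7 gives C(12,3) = 220; x_4 ≥ 7 gives C(12,3) = 220. Together 1012.
Add back pairs where two caps are both exceeded: 35 + 20 + 20 + 20 + 20 + 10 = 125.
By inclusion–exclusion the count is 969 − 1012 + 125 = 82.

82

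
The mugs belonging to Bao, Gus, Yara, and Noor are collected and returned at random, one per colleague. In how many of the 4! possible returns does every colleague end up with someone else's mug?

9

Let Aᵢ be the assignments in which colleague i gets their own mug. We want the size of the complement of A₁∪…∪A_4.
By inclusion–exclusion this is Σ_{j=0}^{4} (−1)^j C(4,j)·(4−j)!.
Computing: 24 − 24 + 12 − 4 + 1 = 9.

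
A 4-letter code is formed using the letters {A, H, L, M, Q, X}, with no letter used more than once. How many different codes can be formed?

This is a permutation of 4 out of 6: P(6,4) = 6!/2!.
6 × 5 × 4 × 3 = 360.

360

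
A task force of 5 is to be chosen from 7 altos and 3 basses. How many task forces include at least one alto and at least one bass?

Total 5-person selections from all 10: C(10,5) = 252.
Selections missing a whole group: no altos → C(3,5) = 0; no basses → C(7,5) = 21.
Both groups omitted at once is impossible, so 252 − 21 = 231.

231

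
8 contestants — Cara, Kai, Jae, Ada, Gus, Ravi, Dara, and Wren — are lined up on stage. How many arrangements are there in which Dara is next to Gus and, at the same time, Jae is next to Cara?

Treat {Dara,Gus} as one block (2 orders) and {Jae,Cara} as another (2 orders).
That leaves 6 units to arrange: 2 × 2 × 6! = 4 × 720 = 2880.

2880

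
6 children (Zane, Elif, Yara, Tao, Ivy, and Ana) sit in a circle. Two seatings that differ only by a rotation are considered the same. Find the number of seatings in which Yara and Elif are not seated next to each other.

72

All circular seatings of 6 people number (5)! = 120.
Seatings with Yara beside Elif: treat them as a block with 2 internal orders, giving 2 × (4)! = 48.
Subtracting, 120 − 48 = 72.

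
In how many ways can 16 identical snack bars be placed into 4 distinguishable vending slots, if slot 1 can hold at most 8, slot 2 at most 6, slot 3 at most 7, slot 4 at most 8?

Ignoring the caps, the number of non-negative solutions to x_1+…+x_4 = 16 is C(19,3) = 969.
Subtract solutions that violate a single cap (substitute x_i' = x_i − (cap_i+1)): x_1 ≥ 9 gives C(10,3) = 120; x_2 ≥ 7 gives C(12,3) = 220; x_3 ≥ 8 gives C(11,3) = 165; x_4 ≥ 9 gives C(10,3) = 120. Together 625.
Add back pairs where two caps are both exceeded: 1 + 0 + 0 + 4 + 1 + 0 = 6.
By inclusion–exclusion the count is 969 − 625 + 6 = 350.

350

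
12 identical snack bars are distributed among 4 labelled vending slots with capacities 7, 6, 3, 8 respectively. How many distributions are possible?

184

By stars and bars, unrestricted non-negative solutions to x_1+…+x_4 = 12 number C(12+3,3) = 455.
Subtract solutions that violate a single cap (substitute x_i' = x_i − (cap_i+1)): x_1 ≥ 8 gives C(7,3) = 35; x_2 ≥ 7 gives C(8,3) = 56; x_3 ≥ 4 gives C(11,3) = 165; x_4 ≥ 9 gives C(6,3) = 20. Together 276.
Add back pairs where two caps are both exceeded: 0 + 1 + 0 + 4 + 0 + 0 = 5.
By inclusion–exclusion the count is 455 − 276 + 5 = 184.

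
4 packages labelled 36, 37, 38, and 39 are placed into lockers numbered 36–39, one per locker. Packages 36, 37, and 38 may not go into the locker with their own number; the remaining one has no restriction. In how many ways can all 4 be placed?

11

Let Aᵢ (for i ∈ {36, 37, 38}) be the placements that put package i in its forbidden locker. Any j of these fix j positions, leaving (4−j)! ways to fill the rest, and there are C(3,j) ways to pick which j.
By inclusion–exclusion, the number of valid placements is Σ_{j=0}^{3} (−1)^j C(3,j)·(4−j)!.
Computing: 24 − 18 + 6 − 1 = 11.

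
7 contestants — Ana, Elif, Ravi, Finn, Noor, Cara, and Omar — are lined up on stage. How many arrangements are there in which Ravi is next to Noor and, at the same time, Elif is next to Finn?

Treat {Ravi,Noor} as one block (2 orders) and {Elif,Finn} as another (2 orders).
That leaves 5 units to arrange: 2 × 2 × 5! = 4 × 120 = 480.

480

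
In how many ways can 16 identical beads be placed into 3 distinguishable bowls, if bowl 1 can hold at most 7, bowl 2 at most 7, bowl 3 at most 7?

21

By stars and bars, unrestricted non-negative solutions to x_1+…+x_3 = 16 number C(16+2,2) = 153.
Subtract solutions that violate a single cap (substitute x_i' = x_i − (cap_i+1)): x_1 ≥ 8 gives C(10,2) = 45; x_2 ≥ 8 gives C(10,2) = 45; x_3 ≥ 8 gives C(10,2) = 45. Together 135.
Add back pairs where two caps are both exceeded: 1 + 1 + 1 = 3.
By inclusion–exclusion the count is 153 − 135 + 3 = 21.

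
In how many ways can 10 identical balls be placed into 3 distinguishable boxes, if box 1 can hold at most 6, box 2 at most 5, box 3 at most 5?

Without the upper bounds there are C(12,2) = 66 ways to split 10 among 3 boxes.
Subtract solutions that violate a single cap (substitute x_i' = x_i − (cap_i+1)): x_1 ≥ 7 gives C(5,2) = 10; x_2 ≥ 6 gives C(6,2) = 15; x_3 ≥ 6 gives C(6,2) = 15. Together 40.
No two caps can be exceeded simultaneously, so the pair terms are all 0.
By inclusion–exclusion the count is 66 − 40 + 0 = 26.

26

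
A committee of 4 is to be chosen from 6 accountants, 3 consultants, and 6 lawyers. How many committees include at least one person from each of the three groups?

With no constraint there are C(15,4) = 1365 possible selections.
Subtract selections that omit an entire group: no accountants → C(9,4) = 126; no consultants → C(12,4) = 495; no lawyers → C(9,4) = 126.
Add back selections omitting two groups (i.e. drawn from a single group): C(6,4) + C(3,4) + C(6,4) = 30.
By inclusion–exclusion: 1365 − 747 + 30 = 648.

648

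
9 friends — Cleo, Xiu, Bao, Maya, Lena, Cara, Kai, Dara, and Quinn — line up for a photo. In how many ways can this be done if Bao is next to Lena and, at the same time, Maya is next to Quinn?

Treat {Bao,Lena} as one block (2 orders) and {Maya,Quinn} as another (2 orders).
That leaves 7 units to arrange: 2 × 2 × 7! = 4 × 5040 = 20160.

20160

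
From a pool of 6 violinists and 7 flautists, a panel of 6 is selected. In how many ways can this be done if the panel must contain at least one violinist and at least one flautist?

1708

Unrestricted: C(13,6) = 1716 ways to pick any 6 of the 13.
Selections missing a whole group: no violinists → C(7,6) = 7; no flautists → C(6,6) = 1.
Both groups omitted at once is impossible, so 1716 − 8 = 1708.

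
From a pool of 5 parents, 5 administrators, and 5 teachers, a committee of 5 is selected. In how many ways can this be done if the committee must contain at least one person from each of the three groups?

Unrestricted: C(15,5) = 3003 ways to pick any 5 of the 15.
Subtract selections that omit an entire group: no parents → C(10,5) = 252; no administrators → C(10,5) = 252; no teachers → C(10,5) = 252.
Add back selections omitting two groups (i.e. drawn from a single group): C(5,5) + C(5,5) + C(5,5) = 3.
By inclusion–exclusion: 3003 − 756 + 3 = 2250.

2250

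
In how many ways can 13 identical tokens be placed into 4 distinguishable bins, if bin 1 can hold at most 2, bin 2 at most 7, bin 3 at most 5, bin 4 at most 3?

30

Ignoring the caps, the number of non-negative solutions to x_1+…+x_4 = 13 is C(16,3) = 560.
Subtract solutions that violate a single cap (substitute x_i' = x_i − (cap_i+1)): x_1 ≥ 3 gives C(13,3) = 286; x_2 ≥ 8 gives C(8,3) = 56; x_3 ≥ 6 gives C(10,3) = 120; x_4 ≥ 4 gives C(12,3) = 220. Together 682.
Add back pairs where two caps are both exceeded: 10 + 35 + 84 + 0 + 4 + 20 = 153.
Subtract triples: 0 + 0 + 1 + 0 = 1.
By inclusion–exclusion the count is 560 − 682 + 153 − 1 = 30.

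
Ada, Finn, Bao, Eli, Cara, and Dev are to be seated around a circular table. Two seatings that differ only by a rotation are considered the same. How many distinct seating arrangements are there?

Around a circle, 6 distinct people have 6!/6 = (5)! = 120 rotationally distinct seatings.

120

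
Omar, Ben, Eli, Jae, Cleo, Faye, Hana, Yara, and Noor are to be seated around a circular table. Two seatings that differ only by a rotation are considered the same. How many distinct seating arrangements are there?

40320

Seat Omar anywhere (absorbing the rotational symmetry), then permute the other 8: (8)! = 40320.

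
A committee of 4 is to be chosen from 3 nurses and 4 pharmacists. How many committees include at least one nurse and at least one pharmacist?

34

Total 4-person selections from all 7: C(7,4) = 35.
Subtract selections that omit an entire group: no nurses → C(4,4) = 1; no pharmacists → C(3,4) = 0.
Both groups omitted at once is impossible, so 35 − 1 = 34.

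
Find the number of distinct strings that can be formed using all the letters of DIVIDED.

420

Letter multiplicities in DIVIDED: D×3, E×1, I×2, V×1.
Dividing 7! = 5040 by 3!·2! = 12 for the repeated letters gives 420.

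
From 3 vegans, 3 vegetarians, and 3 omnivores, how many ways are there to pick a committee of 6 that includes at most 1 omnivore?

19

Split by how many omnivores are chosen (0 through 1).
Sum: C(3,0)·C(6,6) + C(3,1)·C(6,5) = 1 + 18 = 19.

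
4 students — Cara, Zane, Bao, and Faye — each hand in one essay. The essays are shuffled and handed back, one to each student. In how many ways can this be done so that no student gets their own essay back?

9

This is the derangement count D_4: permutations of 4 items with no fixed point.
By inclusion–exclusion this is Σ_{j=0}^{4} (−1)^j C(4,j)·(4−j)!.
Computing: 24 − 24 + 12 − 4 + 1 = 9.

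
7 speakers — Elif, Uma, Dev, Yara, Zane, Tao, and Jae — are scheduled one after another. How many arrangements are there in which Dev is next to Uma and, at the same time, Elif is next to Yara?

480

Treat {Dev,Uma} as one block (2 orders) and {Elif,Yara} as another (2 orders).
That leaves 5 units to arrange: 2 × 2 × 5! = 4 × 120 = 480.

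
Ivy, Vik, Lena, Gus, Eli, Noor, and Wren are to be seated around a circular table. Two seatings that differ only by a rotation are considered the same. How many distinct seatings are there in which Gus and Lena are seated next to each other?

Glue Gus and Lena into a block (2 internal orders). Seating 6 units around a circle gives (5)! arrangements.
So 2 × (5)! = 2 × 120 = 240.

240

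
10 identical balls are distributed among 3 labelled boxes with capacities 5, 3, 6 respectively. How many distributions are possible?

14

Without the upper bounds there are C(12,2) = 66 ways to split 10 among 3 boxes.
Subtract solutions that violate a single cap (substitute x_i' = x_i − (cap_i+1)): x_1 ≥ 6 gives C(6,2) = 15; x_2 ≥ 4 gives C(8,2) = 28; x_3 ≥ 7 gives C(5,2) = 10. Together 53.
Add back pairs where two caps are both exceeded: 1 + 0 + 0 = 1.
By inclusion–exclusion the count is 66 − 53 + 1 = 14.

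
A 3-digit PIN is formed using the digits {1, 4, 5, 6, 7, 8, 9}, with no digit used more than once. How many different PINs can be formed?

210

Choose and order 3 of the 7 symbols: the first digit has 7 options, the next 6, then 5.
That product is 7 × 6 × 5 = 210.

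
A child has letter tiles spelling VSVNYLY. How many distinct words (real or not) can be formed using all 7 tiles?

1260

Letter multiplicities in VSVNYLY: L×1, N×1, S×1, V×2, Y×2.
The number of distinct arrangements is 7!/(2!·2!) = 5040/4 = 1260.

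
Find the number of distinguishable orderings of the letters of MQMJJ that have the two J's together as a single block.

Treat the 2 copies of J as a single block. The multiset to arrange is then {JJ, M, M, Q}, 4 items in all.
That gives (4)!/(2!) = 12 arrangements.

12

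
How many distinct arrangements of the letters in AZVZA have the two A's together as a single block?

Treat the 2 copies of A as a single block. The multiset to arrange is then {AA, V, Z, Z}, 4 items in all.
That gives (4)!/(2!) = 12 arrangements.

12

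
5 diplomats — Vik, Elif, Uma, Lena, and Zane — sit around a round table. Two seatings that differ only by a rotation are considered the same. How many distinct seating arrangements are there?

Fix one person's seat to break rotational symmetry; the remaining 4 people can be arranged in (4)! = 24 ways.

24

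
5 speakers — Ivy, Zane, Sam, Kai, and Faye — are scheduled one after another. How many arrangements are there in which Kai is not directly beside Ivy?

There are 5! = 120 arrangements in all. If Kai and Ivy are adjacent, merging them into one block gives 2·(4)! = 48 arrangements.
So 120 − 48 = 72 arrangements keep them apart.

72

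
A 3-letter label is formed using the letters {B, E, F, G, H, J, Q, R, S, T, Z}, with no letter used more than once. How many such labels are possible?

Choose and order 3 of the 11 symbols: the first letter has 11 options, the next 10, then 9.
11 × 10 × 9 = 990.

990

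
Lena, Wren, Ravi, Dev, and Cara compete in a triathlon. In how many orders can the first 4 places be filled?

This is an ordered selection of 4 from 5: P(5,4).
That gives 5 × 4 × 3 × 2 = 120.

120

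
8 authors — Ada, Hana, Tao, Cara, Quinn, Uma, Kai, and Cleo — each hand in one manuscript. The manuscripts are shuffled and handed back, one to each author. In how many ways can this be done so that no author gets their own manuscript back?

14833

This is the derangement count D_8: permutations of 8 items with no fixed point.
By inclusion–exclusion this is Σ_{j=0}^{8} (−1)^j C(8,j)·(8−j)!.
Computing: 40320 − 40320 + 20160 − 6720 + 1680 − 336 + 56 − 8 + 1 = 14833.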